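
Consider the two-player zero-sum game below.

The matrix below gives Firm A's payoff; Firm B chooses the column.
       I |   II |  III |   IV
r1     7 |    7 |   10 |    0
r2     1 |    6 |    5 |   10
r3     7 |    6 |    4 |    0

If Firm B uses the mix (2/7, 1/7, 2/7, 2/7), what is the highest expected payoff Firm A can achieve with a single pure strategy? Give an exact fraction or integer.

r1: (7)·(2/7) + (7)·(1/7) + (10)·(2/7) + (0)·(2/7) = 41/7.
r2: (1)·(2/7) + (6)·(1/7) + (5)·(2/7) + (10)·(2/7) = 38/7.
r3: (7)·(2/7) + (6)·(1/7) + (4)·(2/7) + (0)·(2/7) = 4.
The best pure response is r1 with expected payoff 41/7.

41/7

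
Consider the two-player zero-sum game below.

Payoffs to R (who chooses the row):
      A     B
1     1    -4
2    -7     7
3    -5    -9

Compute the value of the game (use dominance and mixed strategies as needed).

Row 3 is strictly dominated by row 1, so R never plays it.
The remaining 2×2 game on (1, 2) × (A, B) has no saddle point. Let R play 1 with probability p; indifference gives p − 7(1−p) = −4p + 7(1−p), so p = 14/19.
Similarly C's optimal q on A is 11/19, and the value is 1·(11/19) + (-4)·(8/19) = -21/19.

-21/19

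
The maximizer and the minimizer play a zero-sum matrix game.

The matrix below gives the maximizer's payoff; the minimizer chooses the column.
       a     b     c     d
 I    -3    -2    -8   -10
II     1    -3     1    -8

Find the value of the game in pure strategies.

-8

Row minima: -10, -8 → the maximizer's maximin is -8.
Column maxima: 1, -2, 1, -8 → the minimizer's minimax is -8.
They coincide at (II, d), so the value is -8.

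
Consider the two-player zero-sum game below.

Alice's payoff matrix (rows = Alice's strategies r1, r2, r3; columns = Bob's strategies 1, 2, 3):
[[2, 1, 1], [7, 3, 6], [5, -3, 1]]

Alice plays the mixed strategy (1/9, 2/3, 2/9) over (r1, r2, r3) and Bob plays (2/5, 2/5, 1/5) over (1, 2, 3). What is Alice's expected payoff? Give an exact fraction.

Against (2/5, 2/5, 1/5), each row's expected payoff is r1: 7/5; r2: 26/5; r3: 1.
Taking the (1/9, 2/3, 2/9)-weighted average: (1/9)·(7/5) + (2/3)·(26/5) + (2/9)·(1) = 173/45.

173/45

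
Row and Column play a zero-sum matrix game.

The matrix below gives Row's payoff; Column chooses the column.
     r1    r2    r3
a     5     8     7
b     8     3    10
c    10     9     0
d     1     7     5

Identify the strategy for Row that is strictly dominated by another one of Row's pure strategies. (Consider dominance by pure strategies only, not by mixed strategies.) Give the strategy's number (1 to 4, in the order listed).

Compare d with a: 5 > 1, 8 > 7, 7 > 5.
So a strictly dominates d for Row; d is strictly dominated.

4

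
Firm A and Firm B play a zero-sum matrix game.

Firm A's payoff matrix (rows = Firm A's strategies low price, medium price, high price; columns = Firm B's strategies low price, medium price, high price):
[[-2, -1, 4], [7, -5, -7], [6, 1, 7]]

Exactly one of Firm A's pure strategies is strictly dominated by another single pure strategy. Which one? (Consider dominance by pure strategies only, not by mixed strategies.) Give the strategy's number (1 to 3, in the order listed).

Compare low price with high price: 6 > -2, 1 > -1, 7 > 4.
So high price strictly dominates low price for Firm A; low price is strictly dominated.

1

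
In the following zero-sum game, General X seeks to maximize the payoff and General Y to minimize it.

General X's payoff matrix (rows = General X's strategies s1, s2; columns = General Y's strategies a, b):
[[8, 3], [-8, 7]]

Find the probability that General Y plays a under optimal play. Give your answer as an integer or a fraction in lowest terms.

Row minima are 3 and -8, so General X's maximin is 3; column maxima are 8 and 7, so General Y's minimax is 7. These differ, so the equilibrium is in mixed strategies.
Let General Y play a with probability q. General X is indifferent when 8q + 3(1−q) = −8q + 7(1−q), giving q = 1/5.

1/5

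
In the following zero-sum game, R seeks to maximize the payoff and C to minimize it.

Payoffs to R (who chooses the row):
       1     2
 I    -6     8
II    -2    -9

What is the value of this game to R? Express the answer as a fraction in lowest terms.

Row minima are -6 and -9, so R's maximin is -6; column maxima are -2 and 8, so C's minimax is -2. These differ, so the equilibrium is in mixed strategies.
Let R play I with probability p. C is indifferent when −6p − 2(1−p) = 8p − 9(1−p), giving p = 1/3.
Let C play 1 with probability q. R is indifferent when −6q + 8(1−q) = −2q − 9(1−q), giving q = 17/21.
The value is -6·(17/21) + (8)·(4/21) = -10/3.

-10/3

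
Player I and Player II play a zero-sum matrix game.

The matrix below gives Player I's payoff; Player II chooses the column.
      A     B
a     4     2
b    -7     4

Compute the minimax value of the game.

30/13

Row minima are 2 and -7, so Player I's maximin is 2; column maxima are 4 and 4, so Player II's minimax is 4. These differ, so the equilibrium is in mixed strategies.
Let Player I play a with probability p. Player II is indifferent when 4p − 7(1−p) = 2p + 4(1−p), giving p = 11/13.
Let Player II play A with probability q. Player I is indifferent when 4q + 2(1−q) = −7q + 4(1−q), giving q = 2/13.
The value is 4·(2/13) + (2)·(11/13) = 30/13.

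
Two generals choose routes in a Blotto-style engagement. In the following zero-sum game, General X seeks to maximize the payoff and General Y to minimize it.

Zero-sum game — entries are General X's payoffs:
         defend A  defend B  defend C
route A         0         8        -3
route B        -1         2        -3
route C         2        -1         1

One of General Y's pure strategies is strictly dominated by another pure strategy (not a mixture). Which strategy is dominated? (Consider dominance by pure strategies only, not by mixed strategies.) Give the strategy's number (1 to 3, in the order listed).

General Y prefers columns that give General X less. Compare defend A with defend C: -3 < 0, -3 < -1, 1 < 2.
So defend C strictly dominates defend A for General Y; defend A is strictly dominated.

1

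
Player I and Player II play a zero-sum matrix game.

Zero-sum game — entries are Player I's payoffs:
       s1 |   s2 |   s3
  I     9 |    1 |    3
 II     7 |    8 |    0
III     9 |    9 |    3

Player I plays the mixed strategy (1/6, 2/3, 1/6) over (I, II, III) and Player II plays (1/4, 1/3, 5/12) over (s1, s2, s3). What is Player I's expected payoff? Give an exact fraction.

Against (1/4, 1/3, 5/12), each row's expected payoff is I: 23/6; II: 53/12; III: 13/2.
Taking the (1/6, 2/3, 1/6)-weighted average: (1/6)·(23/6) + (2/3)·(53/12) + (1/6)·(13/2) = 14/3.

14/3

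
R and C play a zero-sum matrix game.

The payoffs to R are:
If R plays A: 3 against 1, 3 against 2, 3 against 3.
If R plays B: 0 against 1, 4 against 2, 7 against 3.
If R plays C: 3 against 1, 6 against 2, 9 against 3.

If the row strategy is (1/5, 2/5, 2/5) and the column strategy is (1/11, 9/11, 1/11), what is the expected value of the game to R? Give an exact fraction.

Against (1/11, 9/11, 1/11), each row's expected payoff is A: 3; B: 43/11; C: 6.
Taking the (1/5, 2/5, 2/5)-weighted average: (1/5)·(3) + (2/5)·(43/11) + (2/5)·(6) = 251/55.

251/55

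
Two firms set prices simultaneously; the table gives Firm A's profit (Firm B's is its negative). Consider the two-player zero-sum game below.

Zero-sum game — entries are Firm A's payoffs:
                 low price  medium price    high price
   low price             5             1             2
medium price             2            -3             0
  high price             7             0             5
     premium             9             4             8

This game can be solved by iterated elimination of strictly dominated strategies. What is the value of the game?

Column high price is strictly dominated by medium price for Firm B (1<2, -3<0, 0<5, 4<8); eliminate high price.
Column low price is strictly dominated by medium price for Firm B (1<5, -3<2, 0<7, 4<9); eliminate low price.
Row low price is strictly dominated by row premium (4>1); eliminate low price.
Row high price is strictly dominated by row premium (4>0); eliminate high price.
Row medium price is strictly dominated by row premium (4>-3); eliminate medium price.
Only (premium, medium price) remains, with payoff 4.

4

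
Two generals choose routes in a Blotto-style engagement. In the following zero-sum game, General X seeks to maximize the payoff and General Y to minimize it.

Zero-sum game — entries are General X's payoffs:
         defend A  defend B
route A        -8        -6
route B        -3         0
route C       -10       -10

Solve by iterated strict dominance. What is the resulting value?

Row route A is strictly dominated by row route B (-3>-8, 0>-6); eliminate route A.
Row route C is strictly dominated by row route B (-3>-10, 0>-10); eliminate route C.
Column defend B is strictly dominated by defend A for General Y (-3<0); eliminate defend B.
Only (route B, defend A) remains, with payoff -3.

-3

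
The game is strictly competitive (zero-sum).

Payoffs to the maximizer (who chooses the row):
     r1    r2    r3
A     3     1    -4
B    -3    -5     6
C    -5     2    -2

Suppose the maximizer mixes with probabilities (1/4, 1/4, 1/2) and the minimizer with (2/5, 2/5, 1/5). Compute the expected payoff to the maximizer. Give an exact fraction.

-11/10

Against (2/5, 2/5, 1/5), each row's expected payoff is A: 4/5; B: -2; C: -8/5.
Taking the (1/4, 1/4, 1/2)-weighted average: (1/4)·(4/5) + (1/4)·(-2) + (1/2)·(-8/5) = -11/10.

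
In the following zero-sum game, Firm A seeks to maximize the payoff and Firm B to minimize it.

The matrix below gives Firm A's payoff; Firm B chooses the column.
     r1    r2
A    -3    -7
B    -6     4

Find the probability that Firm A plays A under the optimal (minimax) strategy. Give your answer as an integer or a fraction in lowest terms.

5/7

Row minima are -7 and -6, so Firm A's maximin is -6; column maxima are -3 and 4, so Firm B's minimax is -3. These differ, so the equilibrium is in mixed strategies.
Let Firm A play A with probability p. Firm B is indifferent when −3p − 6(1−p) = −7p + 4(1−p), giving p = 5/7.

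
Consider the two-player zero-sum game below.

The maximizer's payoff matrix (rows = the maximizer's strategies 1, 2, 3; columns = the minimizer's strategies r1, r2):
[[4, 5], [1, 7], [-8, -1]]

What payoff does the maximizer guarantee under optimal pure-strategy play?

4

Row minima: 4, 1, -8 → the maximizer's maximin is 4.
Column maxima: 4, 7 → the minimizer's minimax is 4.
They coincide at (1, r1), so the value is 4.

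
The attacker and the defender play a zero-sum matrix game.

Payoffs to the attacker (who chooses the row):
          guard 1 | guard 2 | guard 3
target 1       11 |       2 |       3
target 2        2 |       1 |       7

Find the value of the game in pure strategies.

Row minima: 2, 1 → the attacker's maximin is 2.
Column maxima: 11, 2, 7 → the defender's minimax is 2.
They coincide at (target 1, guard 2), so the value is 2.

2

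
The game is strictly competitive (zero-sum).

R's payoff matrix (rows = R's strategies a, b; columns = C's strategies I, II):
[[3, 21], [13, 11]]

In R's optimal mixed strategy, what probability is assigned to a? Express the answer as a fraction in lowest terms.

Row minima are 3 and 11, so R's maximin is 11; column maxima are 13 and 21, so C's minimax is 13. These differ, so the equilibrium is in mixed strategies.
Let R play a with probability p. C is indifferent when 3p + 13(1−p) = 21p + 11(1−p), giving p = 1/10.

1/10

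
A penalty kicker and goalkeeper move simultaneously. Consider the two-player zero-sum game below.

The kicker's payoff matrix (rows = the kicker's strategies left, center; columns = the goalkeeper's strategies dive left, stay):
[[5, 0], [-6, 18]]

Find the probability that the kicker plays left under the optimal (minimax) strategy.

24/29

Row minima are 0 and -6, so the kicker's maximin is 0; column maxima are 5 and 18, so the goalkeeper's minimax is 5. These differ, so the equilibrium is in mixed strategies.
Let the kicker play left with probability p. The goalkeeper is indifferent when 5p − 6(1−p) = 18(1−p), giving p = 24/29.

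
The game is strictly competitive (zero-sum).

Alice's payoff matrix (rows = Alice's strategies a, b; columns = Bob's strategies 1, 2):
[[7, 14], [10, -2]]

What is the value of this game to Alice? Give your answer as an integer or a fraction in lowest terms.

154/19

Row minima are 7 and -2, so Alice's maximin is 7; column maxima are 10 and 14, so Bob's minimax is 10. These differ, so the equilibrium is in mixed strategies.
Let Alice play a with probability p. Bob is indifferent when 7p + 10(1−p) = 14p − 2(1−p), giving p = 12/19.
Let Bob play 1 with probability q. Alice is indifferent when 7q + 14(1−q) = 10q − 2(1−q), giving q = 16/19.
The value is 7·(16/19) + (14)·(3/19) = 154/19.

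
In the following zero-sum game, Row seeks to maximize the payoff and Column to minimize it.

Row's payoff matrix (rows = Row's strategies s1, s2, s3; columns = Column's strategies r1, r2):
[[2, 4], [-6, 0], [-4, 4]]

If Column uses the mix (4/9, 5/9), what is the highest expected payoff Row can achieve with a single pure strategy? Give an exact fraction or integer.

s1: (2)·(4/9) + (4)·(5/9) = 28/9.
s2: (-6)·(4/9) + (0)·(5/9) = -8/3.
s3: (-4)·(4/9) + (4)·(5/9) = 4/9.
The best pure response is s1 with expected payoff 28/9.

28/9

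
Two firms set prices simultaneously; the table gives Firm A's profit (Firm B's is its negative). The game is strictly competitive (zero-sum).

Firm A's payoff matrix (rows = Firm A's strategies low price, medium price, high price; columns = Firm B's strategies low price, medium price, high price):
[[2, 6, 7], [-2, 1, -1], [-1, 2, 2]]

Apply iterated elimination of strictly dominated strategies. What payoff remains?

2

Row high price is strictly dominated by row low price (2>-1, 6>2, 7>2); eliminate high price.
Row medium price is strictly dominated by row low price (2>-2, 6>1, 7>-1); eliminate medium price.
Column medium price is strictly dominated by low price for Firm B (2<6); eliminate medium price.
Column high price is strictly dominated by low price for Firm B (2<7); eliminate high price.
Only (low price, low price) remains, with payoff 2.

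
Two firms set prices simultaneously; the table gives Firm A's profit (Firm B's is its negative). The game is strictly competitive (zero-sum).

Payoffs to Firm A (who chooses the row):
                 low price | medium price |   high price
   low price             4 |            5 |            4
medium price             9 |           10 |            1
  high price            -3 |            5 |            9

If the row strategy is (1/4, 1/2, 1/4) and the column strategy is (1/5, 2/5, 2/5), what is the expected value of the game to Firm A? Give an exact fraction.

109/20

Against (1/5, 2/5, 2/5), each row's expected payoff is low price: 22/5; medium price: 31/5; high price: 5.
Taking the (1/4, 1/2, 1/4)-weighted average: (1/4)·(22/5) + (1/2)·(31/5) + (1/4)·(5) = 109/20.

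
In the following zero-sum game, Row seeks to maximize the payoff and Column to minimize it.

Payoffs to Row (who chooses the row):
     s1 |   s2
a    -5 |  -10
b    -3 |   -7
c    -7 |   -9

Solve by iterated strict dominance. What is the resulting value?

-7

Column s1 is strictly dominated by s2 for Column (-10<-5, -7<-3, -9<-7); eliminate s1.
Row c is strictly dominated by row b (-7>-9); eliminate c.
Row a is strictly dominated by row b (-7>-10); eliminate a.
Only (b, s2) remains, with payoff -7.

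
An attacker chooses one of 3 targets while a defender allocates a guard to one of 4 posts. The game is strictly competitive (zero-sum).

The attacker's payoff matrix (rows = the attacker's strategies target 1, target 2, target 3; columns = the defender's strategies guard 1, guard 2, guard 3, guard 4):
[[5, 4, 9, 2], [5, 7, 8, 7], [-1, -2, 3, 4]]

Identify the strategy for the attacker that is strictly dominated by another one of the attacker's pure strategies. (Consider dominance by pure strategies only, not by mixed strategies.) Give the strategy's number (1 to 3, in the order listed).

3

Compare target 3 with target 2: 5 > -1, 7 > -2, 8 > 3, 7 > 4.
So target 2 strictly dominates target 3 for the attacker; target 3 is strictly dominated.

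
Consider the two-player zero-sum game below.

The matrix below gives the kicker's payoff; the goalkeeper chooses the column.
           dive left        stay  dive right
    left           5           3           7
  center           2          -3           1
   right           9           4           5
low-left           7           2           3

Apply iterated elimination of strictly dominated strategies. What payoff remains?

4

Row center is strictly dominated by row left (5>2, 3>-3, 7>1); eliminate center.
Row low-left is strictly dominated by row right (9>7, 4>2, 5>3); eliminate low-left.
Column dive left is strictly dominated by stay for the goalkeeper (3<5, 4<9); eliminate dive left.
Column dive right is strictly dominated by stay for the goalkeeper (3<7, 4<5); eliminate dive right.
Row left is strictly dominated by row right (4>3); eliminate left.
Only (right, stay) remains, with payoff 4.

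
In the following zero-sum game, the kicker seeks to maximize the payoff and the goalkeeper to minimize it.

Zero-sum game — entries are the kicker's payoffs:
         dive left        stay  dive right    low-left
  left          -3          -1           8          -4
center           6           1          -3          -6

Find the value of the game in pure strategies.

Row minima: -4, -6 → the kicker's maximin is -4.
Column maxima: 6, 1, 8, -4 → the goalkeeper's minimax is -4.
They coincide at (left, low-left), so the value is -4.

-4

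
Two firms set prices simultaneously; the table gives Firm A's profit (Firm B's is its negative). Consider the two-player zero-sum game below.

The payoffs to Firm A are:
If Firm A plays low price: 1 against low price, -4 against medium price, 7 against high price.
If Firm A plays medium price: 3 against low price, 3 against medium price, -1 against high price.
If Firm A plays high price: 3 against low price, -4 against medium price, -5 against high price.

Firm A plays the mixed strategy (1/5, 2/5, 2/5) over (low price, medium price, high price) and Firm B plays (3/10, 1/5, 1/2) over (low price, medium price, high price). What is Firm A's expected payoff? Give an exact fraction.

1/25

Against (3/10, 1/5, 1/2), each row's expected payoff is low price: 3; medium price: 1; high price: -12/5.
Taking the (1/5, 2/5, 2/5)-weighted average: (1/5)·(3) + (2/5)·(1) + (2/5)·(-12/5) = 1/25.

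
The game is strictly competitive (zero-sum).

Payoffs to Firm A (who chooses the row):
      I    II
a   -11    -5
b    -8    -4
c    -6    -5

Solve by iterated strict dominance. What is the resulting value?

-6

Row a is strictly dominated by row b (-8>-11, -4>-5); eliminate a.
Column II is strictly dominated by I for Firm B (-8<-4, -6<-5); eliminate II.
Row b is strictly dominated by row c (-6>-8); eliminate b.
Only (c, I) remains, with payoff -6.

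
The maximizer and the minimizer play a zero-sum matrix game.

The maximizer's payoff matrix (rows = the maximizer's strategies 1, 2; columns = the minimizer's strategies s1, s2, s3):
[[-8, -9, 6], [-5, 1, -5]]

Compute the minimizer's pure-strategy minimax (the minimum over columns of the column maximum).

-5

The worst case (largest entry) in each column is s1: -5, s2: 1, s3: 6.
The best (smallest) of these is -5.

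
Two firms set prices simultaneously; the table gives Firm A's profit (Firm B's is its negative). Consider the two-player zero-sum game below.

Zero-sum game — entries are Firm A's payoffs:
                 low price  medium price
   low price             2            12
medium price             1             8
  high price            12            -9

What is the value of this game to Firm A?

162/31

Row medium price is strictly dominated by row low price, so Firm A never plays it.
The remaining 2×2 game on (low price, high price) × (low price, medium price) has no saddle point. Let Firm A play low price with probability p; indifference gives 2p + 12(1−p) = 12p − 9(1−p), so p = 21/31.
Similarly Firm B's optimal q on low price is 21/31, and the value is 2·(21/31) + (12)·(10/31) = 162/31.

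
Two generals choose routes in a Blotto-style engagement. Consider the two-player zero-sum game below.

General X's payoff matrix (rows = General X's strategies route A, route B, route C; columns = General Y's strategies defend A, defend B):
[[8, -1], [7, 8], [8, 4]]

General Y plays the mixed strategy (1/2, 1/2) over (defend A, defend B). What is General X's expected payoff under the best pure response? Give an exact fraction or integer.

15/2

route A: (8)·(1/2) + (-1)·(1/2) = 7/2.
route B: (7)·(1/2) + (8)·(1/2) = 15/2.
route C: (8)·(1/2) + (4)·(1/2) = 6.
The best pure response is route B with expected payoff 15/2.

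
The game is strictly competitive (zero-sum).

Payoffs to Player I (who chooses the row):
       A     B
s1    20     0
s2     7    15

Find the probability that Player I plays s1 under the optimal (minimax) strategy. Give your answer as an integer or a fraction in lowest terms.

Row minima are 0 and 7, so Player I's maximin is 7; column maxima are 20 and 15, so Player II's minimax is 15. These differ, so the equilibrium is in mixed strategies.
Let Player I play s1 with probability p. Player II is indifferent when 20p + 7(1−p) = 15(1−p), giving p = 2/7.

2/7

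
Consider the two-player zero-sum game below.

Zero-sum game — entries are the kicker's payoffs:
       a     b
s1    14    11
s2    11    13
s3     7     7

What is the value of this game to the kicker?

61/5

Row s3 is strictly dominated by row s2, so the kicker never plays it.
The remaining 2×2 game on (s1, s2) × (a, b) has no saddle point. Let the kicker play s1 with probability p; indifference gives 14p + 11(1−p) = 11p + 13(1−p), so p = 2/5.
Similarly the goalkeeper's optimal q on a is 2/5, and the value is 14·(2/5) + (11)·(3/5) = 61/5.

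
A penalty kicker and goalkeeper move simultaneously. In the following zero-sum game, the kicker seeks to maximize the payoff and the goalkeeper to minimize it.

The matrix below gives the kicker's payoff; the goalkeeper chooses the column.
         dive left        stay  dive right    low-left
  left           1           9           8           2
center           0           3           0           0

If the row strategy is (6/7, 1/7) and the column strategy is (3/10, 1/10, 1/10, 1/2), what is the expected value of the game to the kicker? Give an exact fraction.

Against (3/10, 1/10, 1/10, 1/2), each row's expected payoff is left: 3; center: 3/10.
Taking the (6/7, 1/7)-weighted average: (6/7)·(3) + (1/7)·(3/10) = 183/70.

183/70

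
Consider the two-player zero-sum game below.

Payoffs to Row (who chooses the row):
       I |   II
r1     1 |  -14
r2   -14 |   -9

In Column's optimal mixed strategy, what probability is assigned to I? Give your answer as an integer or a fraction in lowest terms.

1/4

Row minima are -14 and -14, so Row's maximin is -14; column maxima are 1 and -9, so Column's minimax is -9. These differ, so the equilibrium is in mixed strategies.
Let Column play I with probability q. Row is indifferent when q − 14(1−q) = −14q − 9(1−q), giving q = 1/4.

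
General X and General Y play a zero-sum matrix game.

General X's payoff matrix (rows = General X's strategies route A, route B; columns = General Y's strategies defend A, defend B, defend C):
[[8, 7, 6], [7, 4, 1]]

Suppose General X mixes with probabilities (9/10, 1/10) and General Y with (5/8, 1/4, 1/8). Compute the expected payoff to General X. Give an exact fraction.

Against (5/8, 1/4, 1/8), each row's expected payoff is route A: 15/2; route B: 11/2.
Taking the (9/10, 1/10)-weighted average: (9/10)·(15/2) + (1/10)·(11/2) = 73/10.

73/10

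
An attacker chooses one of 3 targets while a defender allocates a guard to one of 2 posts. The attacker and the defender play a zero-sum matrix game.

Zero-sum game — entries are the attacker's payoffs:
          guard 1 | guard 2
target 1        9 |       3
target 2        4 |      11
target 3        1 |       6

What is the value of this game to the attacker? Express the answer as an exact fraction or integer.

87/13

Row target 3 is strictly dominated by row target 2, so the attacker never plays it.
The remaining 2×2 game on (target 1, target 2) × (guard 1, guard 2) has no saddle point. Let the attacker play target 1 with probability p; indifference gives 9p + 4(1−p) = 3p + 11(1−p), so p = 7/13.
Similarly the defender's optimal q on guard 1 is 8/13, and the value is 9·(8/13) + (3)·(5/13) = 87/13.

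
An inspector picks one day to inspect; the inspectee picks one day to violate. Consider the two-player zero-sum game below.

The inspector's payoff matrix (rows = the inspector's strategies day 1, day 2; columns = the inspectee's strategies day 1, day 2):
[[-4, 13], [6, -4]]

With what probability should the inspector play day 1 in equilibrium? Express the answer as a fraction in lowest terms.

Row minima are -4 and -4, so the inspector's maximin is -4; column maxima are 6 and 13, so the inspectee's minimax is 6. These differ, so the equilibrium is in mixed strategies.
Let the inspector play day 1 with probability p. The inspectee is indifferent when −4p + 6(1−p) = 13p − 4(1−p), giving p = 10/27.

10/27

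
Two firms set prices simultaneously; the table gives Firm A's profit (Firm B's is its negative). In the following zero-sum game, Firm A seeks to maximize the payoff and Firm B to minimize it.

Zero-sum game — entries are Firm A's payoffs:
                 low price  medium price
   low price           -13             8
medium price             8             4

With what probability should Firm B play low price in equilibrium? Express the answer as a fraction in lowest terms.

4/25

Row minima are -13 and 4, so Firm A's maximin is 4; column maxima are 8 and 8, so Firm B's minimax is 8. These differ, so the equilibrium is in mixed strategies.
Let Firm B play low price with probability q. Firm A is indifferent when −13q + 8(1−q) = 8q + 4(1−q), giving q = 4/25.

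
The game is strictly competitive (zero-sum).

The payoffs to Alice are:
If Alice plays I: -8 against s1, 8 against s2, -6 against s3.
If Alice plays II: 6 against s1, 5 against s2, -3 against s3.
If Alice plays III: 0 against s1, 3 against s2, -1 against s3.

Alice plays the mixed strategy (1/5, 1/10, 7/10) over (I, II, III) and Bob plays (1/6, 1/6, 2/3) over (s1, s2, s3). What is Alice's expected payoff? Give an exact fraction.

-14/15

Against (1/6, 1/6, 2/3), each row's expected payoff is I: -4; II: -1/6; III: -1/6.
Taking the (1/5, 1/10, 7/10)-weighted average: (1/5)·(-4) + (1/10)·(-1/6) + (7/10)·(-1/6) = -14/15.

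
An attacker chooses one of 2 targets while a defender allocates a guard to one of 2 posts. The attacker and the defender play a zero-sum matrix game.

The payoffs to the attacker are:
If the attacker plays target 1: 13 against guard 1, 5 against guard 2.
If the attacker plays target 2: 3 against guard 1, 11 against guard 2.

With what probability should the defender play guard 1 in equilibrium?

3/8

Row minima are 5 and 3, so the attacker's maximin is 5; column maxima are 13 and 11, so the defender's minimax is 11. These differ, so the equilibrium is in mixed strategies.
Let the defender play guard 1 with probability q. The attacker is indifferent when 13q + 5(1−q) = 3q + 11(1−q), giving q = 3/8.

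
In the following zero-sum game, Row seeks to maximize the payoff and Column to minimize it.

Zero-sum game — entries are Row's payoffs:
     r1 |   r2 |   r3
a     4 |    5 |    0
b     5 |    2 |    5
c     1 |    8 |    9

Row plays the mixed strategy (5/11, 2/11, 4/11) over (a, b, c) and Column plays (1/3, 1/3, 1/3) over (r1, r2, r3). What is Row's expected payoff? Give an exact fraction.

47/11

Against (1/3, 1/3, 1/3), each row's expected payoff is a: 3; b: 4; c: 6.
Taking the (5/11, 2/11, 4/11)-weighted average: (5/11)·(3) + (2/11)·(4) + (4/11)·(6) = 47/11.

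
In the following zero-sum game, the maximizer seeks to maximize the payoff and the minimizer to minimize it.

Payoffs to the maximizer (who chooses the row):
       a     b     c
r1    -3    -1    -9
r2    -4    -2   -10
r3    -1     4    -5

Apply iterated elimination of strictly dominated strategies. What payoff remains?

Row r1 is strictly dominated by row r3 (-1>-3, 4>-1, -5>-9); eliminate r1.
Column b is strictly dominated by a for the minimizer (-4<-2, -1<4); eliminate b.
Row r2 is strictly dominated by row r3 (-1>-4, -5>-10); eliminate r2.
Column a is strictly dominated by c for the minimizer (-5<-1); eliminate a.
Only (r3, c) remains, with payoff -5.

-5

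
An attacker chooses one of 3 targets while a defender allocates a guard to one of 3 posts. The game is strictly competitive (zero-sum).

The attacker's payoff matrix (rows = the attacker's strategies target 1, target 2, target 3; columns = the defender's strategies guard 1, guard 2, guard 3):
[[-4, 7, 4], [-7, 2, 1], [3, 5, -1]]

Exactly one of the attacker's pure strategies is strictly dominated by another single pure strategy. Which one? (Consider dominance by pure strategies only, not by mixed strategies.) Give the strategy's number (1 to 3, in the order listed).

2

Compare target 2 with target 1: -4 > -7, 7 > 2, 4 > 1.
So target 1 strictly dominates target 2 for the attacker; target 2 is strictly dominated.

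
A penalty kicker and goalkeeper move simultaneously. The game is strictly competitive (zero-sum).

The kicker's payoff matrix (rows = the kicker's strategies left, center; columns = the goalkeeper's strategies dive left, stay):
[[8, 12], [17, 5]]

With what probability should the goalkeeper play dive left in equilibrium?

Row minima are 8 and 5, so the kicker's maximin is 8; column maxima are 17 and 12, so the goalkeeper's minimax is 12. These differ, so the equilibrium is in mixed strategies.
Let the goalkeeper play dive left with probability q. The kicker is indifferent when 8q + 12(1−q) = 17q + 5(1−q), giving q = 7/16.

7/16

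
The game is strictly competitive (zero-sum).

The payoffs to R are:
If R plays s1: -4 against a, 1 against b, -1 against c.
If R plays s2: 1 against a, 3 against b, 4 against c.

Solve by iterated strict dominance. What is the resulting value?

Column b is strictly dominated by a for C (-4<1, 1<3); eliminate b.
Row s1 is strictly dominated by row s2 (1>-4, 4>-1); eliminate s1.
Column c is strictly dominated by a for C (1<4); eliminate c.
Only (s2, a) remains, with payoff 1.

1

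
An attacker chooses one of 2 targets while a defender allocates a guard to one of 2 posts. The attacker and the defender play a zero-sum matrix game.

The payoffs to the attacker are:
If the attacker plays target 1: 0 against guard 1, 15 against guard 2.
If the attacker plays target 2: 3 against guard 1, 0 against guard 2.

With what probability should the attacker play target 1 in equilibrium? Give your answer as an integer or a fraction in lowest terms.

1/6

Row minima are 0 and 0, so the attacker's maximin is 0; column maxima are 3 and 15, so the defender's minimax is 3. These differ, so the equilibrium is in mixed strategies.
Let the attacker play target 1 with probability p. The defender is indifferent when 3(1−p) = 15p, giving p = 1/6.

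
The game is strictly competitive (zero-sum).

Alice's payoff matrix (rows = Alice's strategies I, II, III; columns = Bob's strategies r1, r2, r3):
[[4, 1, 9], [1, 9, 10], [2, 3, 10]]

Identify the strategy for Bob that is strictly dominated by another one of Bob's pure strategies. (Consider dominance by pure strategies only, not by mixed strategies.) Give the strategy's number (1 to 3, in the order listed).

Bob prefers columns that give Alice less. Compare r3 with r1: 4 < 9, 1 < 10, 2 < 10.
So r1 strictly dominates r3 for Bob; r3 is strictly dominated.

3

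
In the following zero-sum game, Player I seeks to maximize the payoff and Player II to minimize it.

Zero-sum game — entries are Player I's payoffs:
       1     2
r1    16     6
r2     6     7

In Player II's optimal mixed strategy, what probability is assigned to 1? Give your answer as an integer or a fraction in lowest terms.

1/11

Row minima are 6 and 6, so Player I's maximin is 6; column maxima are 16 and 7, so Player II's minimax is 7. These differ, so the equilibrium is in mixed strategies.
Let Player II play 1 with probability q. Player I is indifferent when 16q + 6(1−q) = 6q + 7(1−q), giving q = 1/11.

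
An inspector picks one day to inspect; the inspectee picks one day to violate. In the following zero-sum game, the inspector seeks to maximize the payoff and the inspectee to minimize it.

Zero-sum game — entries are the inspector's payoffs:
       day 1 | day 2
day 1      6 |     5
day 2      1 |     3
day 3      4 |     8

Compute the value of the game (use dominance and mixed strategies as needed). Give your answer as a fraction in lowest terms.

28/5

Row day 2 is strictly dominated by row day 3, so the inspector never plays it.
The remaining 2×2 game on (day 1, day 3) × (day 1, day 2) has no saddle point. Let the inspector play day 1 with probability p; indifference gives 6p + 4(1−p) = 5p + 8(1−p), so p = 4/5.
Similarly the inspectee's optimal q on day 1 is 3/5, and the value is 6·(3/5) + (5)·(2/5) = 28/5.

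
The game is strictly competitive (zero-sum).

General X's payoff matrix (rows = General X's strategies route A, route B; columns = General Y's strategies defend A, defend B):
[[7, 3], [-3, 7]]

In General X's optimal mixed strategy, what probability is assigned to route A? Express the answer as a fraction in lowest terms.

5/7

Row minima are 3 and -3, so General X's maximin is 3; column maxima are 7 and 7, so General Y's minimax is 7. These differ, so the equilibrium is in mixed strategies.
Let General X play route A with probability p. General Y is indifferent when 7p − 3(1−p) = 3p + 7(1−p), giving p = 5/7.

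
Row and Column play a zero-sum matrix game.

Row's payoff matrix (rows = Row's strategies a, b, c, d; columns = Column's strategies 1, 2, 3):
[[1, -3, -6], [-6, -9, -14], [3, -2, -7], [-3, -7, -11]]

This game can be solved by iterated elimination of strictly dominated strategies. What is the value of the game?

Row b is strictly dominated by row a (1>-6, -3>-9, -6>-14); eliminate b.
Column 2 is strictly dominated by 3 for Column (-6<-3, -7<-2, -11<-7); eliminate 2.
Column 1 is strictly dominated by 3 for Column (-6<1, -7<3, -11<-3); eliminate 1.
Row c is strictly dominated by row a (-6>-7); eliminate c.
Row d is strictly dominated by row a (-6>-11); eliminate d.
Only (a, 3) remains, with payoff -6.

-6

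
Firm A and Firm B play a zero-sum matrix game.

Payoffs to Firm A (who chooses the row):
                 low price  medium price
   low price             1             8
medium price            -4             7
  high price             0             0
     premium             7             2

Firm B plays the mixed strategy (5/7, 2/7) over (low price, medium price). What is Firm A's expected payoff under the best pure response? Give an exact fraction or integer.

39/7

low price: (1)·(5/7) + (8)·(2/7) = 3.
medium price: (-4)·(5/7) + (7)·(2/7) = -6/7.
high price: (0)·(5/7) + (0)·(2/7) = 0.
premium: (7)·(5/7) + (2)·(2/7) = 39/7.
The best pure response is premium with expected payoff 39/7.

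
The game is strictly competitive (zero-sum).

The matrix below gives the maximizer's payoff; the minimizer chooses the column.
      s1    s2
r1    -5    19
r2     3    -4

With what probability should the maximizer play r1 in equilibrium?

Row minima are -5 and -4, so the maximizer's maximin is -4; column maxima are 3 and 19, so the minimizer's minimax is 3. These differ, so the equilibrium is in mixed strategies.
Let the maximizer play r1 with probability p. The minimizer is indifferent when −5p + 3(1−p) = 19p − 4(1−p), giving p = 7/31.

7/31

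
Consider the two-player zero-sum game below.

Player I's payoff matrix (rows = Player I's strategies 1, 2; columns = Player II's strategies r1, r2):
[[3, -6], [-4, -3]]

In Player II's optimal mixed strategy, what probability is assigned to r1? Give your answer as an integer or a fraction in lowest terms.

Row minima are -6 and -4, so Player I's maximin is -4; column maxima are 3 and -3, so Player II's minimax is -3. These differ, so the equilibrium is in mixed strategies.
Let Player II play r1 with probability q. Player I is indifferent when 3q − 6(1−q) = −4q − 3(1−q), giving q = 3/10.

3/10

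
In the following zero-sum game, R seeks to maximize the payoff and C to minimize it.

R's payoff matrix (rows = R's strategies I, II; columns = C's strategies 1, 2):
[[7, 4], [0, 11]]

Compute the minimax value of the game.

11/2

Row minima are 4 and 0, so R's maximin is 4; column maxima are 7 and 11, so C's minimax is 7. These differ, so the equilibrium is in mixed strategies.
Let R play I with probability p. C is indifferent when 7p = 4p + 11(1−p), giving p = 11/14.
Let C play 1 with probability q. R is indifferent when 7q + 4(1−q) = 11(1−q), giving q = 1/2.
The value is 7·(1/2) + (4)·(1/2) = 11/2.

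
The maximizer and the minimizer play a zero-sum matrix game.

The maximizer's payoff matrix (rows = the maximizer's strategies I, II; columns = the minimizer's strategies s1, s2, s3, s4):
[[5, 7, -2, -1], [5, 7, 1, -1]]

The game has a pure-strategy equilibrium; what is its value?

-1

Row minima: -2, -1 → the maximizer's maximin is -1.
Column maxima: 5, 7, 1, -1 → the minimizer's minimax is -1.
They coincide at (II, s4), so the value is -1.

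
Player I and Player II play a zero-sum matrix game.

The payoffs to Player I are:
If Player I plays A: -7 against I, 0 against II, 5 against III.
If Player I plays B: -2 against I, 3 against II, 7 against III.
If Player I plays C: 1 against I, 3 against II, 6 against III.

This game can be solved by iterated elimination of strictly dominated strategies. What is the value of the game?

Row A is strictly dominated by row B (-2>-7, 3>0, 7>5); eliminate A.
Column III is strictly dominated by I for Player II (-2<7, 1<6); eliminate III.
Column II is strictly dominated by I for Player II (-2<3, 1<3); eliminate II.
Row B is strictly dominated by row C (1>-2); eliminate B.
Only (C, I) remains, with payoff 1.

1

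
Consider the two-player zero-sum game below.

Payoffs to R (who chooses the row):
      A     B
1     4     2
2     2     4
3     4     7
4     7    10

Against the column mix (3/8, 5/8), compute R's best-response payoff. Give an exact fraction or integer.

1: (4)·(3/8) + (2)·(5/8) = 11/4.
2: (2)·(3/8) + (4)·(5/8) = 13/4.
3: (4)·(3/8) + (7)·(5/8) = 47/8.
4: (7)·(3/8) + (10)·(5/8) = 71/8.
The best pure response is 4 with expected payoff 71/8.

71/8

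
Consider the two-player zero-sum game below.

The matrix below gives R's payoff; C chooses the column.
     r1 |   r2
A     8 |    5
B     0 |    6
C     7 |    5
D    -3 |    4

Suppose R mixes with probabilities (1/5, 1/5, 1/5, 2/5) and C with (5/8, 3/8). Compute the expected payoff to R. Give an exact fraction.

Against (5/8, 3/8), each row's expected payoff is A: 55/8; B: 9/4; C: 25/4; D: -3/8.
Taking the (1/5, 1/5, 1/5, 2/5)-weighted average: (1/5)·(55/8) + (1/5)·(9/4) + (1/5)·(25/4) + (2/5)·(-3/8) = 117/40.

117/40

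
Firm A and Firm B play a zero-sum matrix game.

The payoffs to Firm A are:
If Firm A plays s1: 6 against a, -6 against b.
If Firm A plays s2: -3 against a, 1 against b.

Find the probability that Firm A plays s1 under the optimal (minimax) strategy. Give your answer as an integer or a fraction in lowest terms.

1/4

Row minima are -6 and -3, so Firm A's maximin is -3; column maxima are 6 and 1, so Firm B's minimax is 1. These differ, so the equilibrium is in mixed strategies.
Let Firm A play s1 with probability p. Firm B is indifferent when 6p − 3(1−p) = −6p + (1−p), giving p = 1/4.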